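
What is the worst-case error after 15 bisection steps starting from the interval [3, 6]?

Bisection error bound: |error| ≤ (b-a)/2^n
|error| ≤ (6 - 3)/2^15 = 3/2^15
|error| ≤ 0.0000915527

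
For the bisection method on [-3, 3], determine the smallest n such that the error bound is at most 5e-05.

We need (b-a)/2^n ≤ 5e-05
(3 - (-3))/2^n ≤ 5e-05
6/2^n ≤ 5e-05
2^n ≥ 120000
n ≥ log₂(120000) = 16.87
n ≥ 17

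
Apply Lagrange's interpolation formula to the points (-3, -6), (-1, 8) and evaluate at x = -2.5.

Lagrange interpolation formula:
P(x) = Σ yᵢ × Lᵢ(x)
where Lᵢ(x) = Π_{j≠i} (x - xⱼ)/(xᵢ - xⱼ)

L_0(-2.5) = (-2.5 - (-1))/(-3 - (-1)) = 0.750000
L_1(-2.5) = (-2.5 - (-3))/(-1 - (-3)) = 0.250000

P(-2.5) = (-6)×L_0(-2.5) + 8×L_1(-2.5)
P(-2.5) = -2.500000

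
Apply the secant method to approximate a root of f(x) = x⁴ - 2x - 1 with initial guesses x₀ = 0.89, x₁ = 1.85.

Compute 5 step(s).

f(x) = x⁴ - 2x - 1
x₀ = 0.89, x₁ = 1.85

Secant formula: x_{n+1} = x_n - f(x_n)(x_n - x_{n-1})/(f(x_n) - f(x_{n-1}))

Iteration 1:
  f(0.890000) = -2.152578
  f(1.850000) = 7.013506
  x_2 = 1.850000 - 7.013506×(1.850000 - 0.890000)/(7.013506 - (-2.152578))
       = 1.115448
Iteration 2:
  f(1.850000) = 7.013506
  f(1.115448) = -1.682802
  x_3 = 1.115448 - (-1.682802)×(1.115448 - 1.850000)/(-1.682802 - 7.013506)
       = 1.257589
Iteration 3:
  f(1.115448) = -1.682802
  f(1.257589) = -1.013938
  x_4 = 1.257589 - (-1.013938)×(1.257589 - 1.115448)/(-1.013938 - (-1.682802))
       = 1.473063
Iteration 4:
  f(1.257589) = -1.013938
  f(1.473063) = 0.762405
  x_5 = 1.473063 - 0.762405×(1.473063 - 1.257589)/(0.762405 - (-1.013938))
       = 1.380582
Iteration 5:
  f(1.473063) = 0.762405
  f(1.380582) = -0.128303
  x_6 = 1.380582 - (-0.128303)×(1.380582 - 1.473063)/(-0.128303 - 0.762405)
       = 1.393904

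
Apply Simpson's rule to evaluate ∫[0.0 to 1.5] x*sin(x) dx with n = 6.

f(x) = x*sin(x)
a = 0.0, b = 1.5, n = 6
h = (b - a)/n = 0.250000

Simpson's rule: (h/3)[f(x₀) + 4f(x₁) + 2f(x₂) + ... + f(xₙ)]

x_0 = 0.0000, f(x_0) = 0.000000, coefficient = 1
x_1 = 0.2500, f(x_1) = 0.061851, coefficient = 4
x_2 = 0.5000, f(x_2) = 0.239713, coefficient = 2
x_3 = 0.7500, f(x_3) = 0.511229, coefficient = 4
x_4 = 1.0000, f(x_4) = 0.841471, coefficient = 2
x_5 = 1.2500, f(x_5) = 1.186231, coefficient = 4
x_6 = 1.5000, f(x_6) = 1.496242, coefficient = 1

I ≈ (0.250000/3) × 10.695853 = 0.891321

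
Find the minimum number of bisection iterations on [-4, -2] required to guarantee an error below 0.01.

We need (b-a)/2^n ≤ 0.01
(-2 - (-4))/2^n ≤ 0.01
2/2^n ≤ 0.01
2^n ≥ 200
n ≥ log₂(200) = 7.64
n ≥ 8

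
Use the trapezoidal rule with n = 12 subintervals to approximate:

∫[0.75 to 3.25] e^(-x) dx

f(x) = e^(-x)
a = 0.75, b = 3.25, n = 12
h = (b - a)/n = 0.208333

Trapezoidal rule: (h/2)[f(x₀) + 2f(x₁) + 2f(x₂) + ... + f(xₙ)]

x_0 = 0.7500, f(x_0) = 0.472367, coefficient = 1
x_1 = 0.9583, f(x_1) = 0.383532, coefficient = 2
x_2 = 1.1667, f(x_2) = 0.311403, coefficient = 2
x_3 = 1.3750, f(x_3) = 0.252840, coefficient = 2
x_4 = 1.5833, f(x_4) = 0.205290, coefficient = 2
x_5 = 1.7917, f(x_5) = 0.166682, coefficient = 2
x_6 = 2.0000, f(x_6) = 0.135335, coefficient = 2
x_7 = 2.2083, f(x_7) = 0.109884, coefficient = 2
x_8 = 2.4167, f(x_8) = 0.089219, coefficient = 2
x_9 = 2.6250, f(x_9) = 0.072440, coefficient = 2
x_10 = 2.8333, f(x_10) = 0.058816, coefficient = 2
x_11 = 3.0417, f(x_11) = 0.047755, coefficient = 2
x_12 = 3.2500, f(x_12) = 0.038774, coefficient = 1

I ≈ (0.208333/2) × 4.177531 = 0.435159
Exact value: 0.433592
Error: 0.001567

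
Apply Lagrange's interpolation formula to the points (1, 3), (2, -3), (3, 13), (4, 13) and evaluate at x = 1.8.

Lagrange interpolation formula:
P(x) = Σ yᵢ × Lᵢ(x)
where Lᵢ(x) = Π_{j≠i} (x - xⱼ)/(xᵢ - xⱼ)

L_0(1.8) = (1.8 - 2)/(1 - 2) × (1.8 - 3)/(1 - 3) × (1.8 - 4)/(1 - 4) = 0.088000
L_1(1.8) = (1.8 - 1)/(2 - 1) × (1.8 - 3)/(2 - 3) × (1.8 - 4)/(2 - 4) = 1.056000
L_2(1.8) = (1.8 - 1)/(3 - 1) × (1.8 - 2)/(3 - 2) × (1.8 - 4)/(3 - 4) = -0.176000
L_3(1.8) = (1.8 - 1)/(4 - 1) × (1.8 - 2)/(4 - 2) × (1.8 - 3)/(4 - 3) = 0.032000

P(1.8) = 3×L_0(1.8) + (-3)×L_1(1.8) + 13×L_2(1.8) + 13×L_3(1.8)
P(1.8) = -4.776000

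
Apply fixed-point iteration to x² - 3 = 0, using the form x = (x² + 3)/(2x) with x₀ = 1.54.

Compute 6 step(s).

Equation: x² - 3 = 0
Fixed-point form: x = (x² + 3)/(2x)
x₀ = 1.54

x_1 = g(1.540000) = 1.744026
x_2 = g(1.744026) = 1.732092
x_3 = g(1.732092) = 1.732051
x_4 = g(1.732051) = 1.732051
x_5 = g(1.732051) = 1.732051
x_6 = g(1.732051) = 1.732051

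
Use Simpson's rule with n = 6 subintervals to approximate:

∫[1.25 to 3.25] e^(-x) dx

f(x) = e^(-x)
a = 1.25, b = 3.25, n = 6
h = (b - a)/n = 0.333333

Simpson's rule: (h/3)[f(x₀) + 4f(x₁) + 2f(x₂) + ... + f(xₙ)]

x_0 = 1.2500, f(x_0) = 0.286505, coefficient = 1
x_1 = 1.5833, f(x_1) = 0.205290, coefficient = 4
x_2 = 1.9167, f(x_2) = 0.147096, coefficient = 2
x_3 = 2.2500, f(x_3) = 0.105399, coefficient = 4
x_4 = 2.5833, f(x_4) = 0.075522, coefficient = 2
x_5 = 2.9167, f(x_5) = 0.054114, coefficient = 4
x_6 = 3.2500, f(x_6) = 0.038774, coefficient = 1

I ≈ (0.333333/3) × 2.229726 = 0.247747
Exact value: 0.247731
Error: 0.000017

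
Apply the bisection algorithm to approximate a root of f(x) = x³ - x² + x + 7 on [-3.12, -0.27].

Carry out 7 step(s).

f(x) = x³ - x² + x + 7
Initial interval: [-3.12, -0.27]

Iteration 1:
  c_1 = (-3.120000 + (-0.270000))/2 = -1.695000
  f(c_1) = f(-1.695000) = -2.437802
  f(a) × f(c) ≥ 0, new interval: [-1.695000, -0.270000]
Iteration 2:
  c_2 = (-1.695000 + (-0.270000))/2 = -0.982500
  f(c_2) = f(-0.982500) = 4.103780
  f(a) × f(c) < 0, new interval: [-1.695000, -0.982500]
Iteration 3:
  c_3 = (-1.695000 + (-0.982500))/2 = -1.338750
  f(c_3) = f(-1.338750) = 1.469622
  f(a) × f(c) < 0, new interval: [-1.695000, -1.338750]
Iteration 4:
  c_4 = (-1.695000 + (-1.338750))/2 = -1.516875
  f(c_4) = f(-1.516875) = -0.307977
  f(a) × f(c) ≥ 0, new interval: [-1.516875, -1.338750]
Iteration 5:
  c_5 = (-1.516875 + (-1.338750))/2 = -1.427813
  f(c_5) = f(-1.427813) = 0.622731
  f(a) × f(c) < 0, new interval: [-1.516875, -1.427813]
Iteration 6:
  c_6 = (-1.516875 + (-1.427813))/2 = -1.472344
  f(c_6) = f(-1.472344) = 0.168119
  f(a) × f(c) < 0, new interval: [-1.516875, -1.472344]
Iteration 7:
  c_7 = (-1.516875 + (-1.472344))/2 = -1.494609
  f(c_7) = f(-1.494609) = -0.067210
  f(a) × f(c) ≥ 0, new interval: [-1.494609, -1.472344]

After 7 iteration(s), the approximation is c_7 = -1.494609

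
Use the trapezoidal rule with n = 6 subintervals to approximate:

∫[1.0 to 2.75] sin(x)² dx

f(x) = sin(x)²
a = 1.0, b = 2.75, n = 6
h = (b - a)/n = 0.291667

Trapezoidal rule: (h/2)[f(x₀) + 2f(x₁) + 2f(x₂) + ... + f(xₙ)]

x_0 = 1.0000, f(x_0) = 0.708073, coefficient = 1
x_1 = 1.2917, f(x_1) = 0.924089, coefficient = 2
x_2 = 1.5833, f(x_2) = 0.999843, coefficient = 2
x_3 = 1.8750, f(x_3) = 0.910280, coefficient = 2
x_4 = 2.1667, f(x_4) = 0.685022, coefficient = 2
x_5 = 2.4583, f(x_5) = 0.398570, coefficient = 2
x_6 = 2.7500, f(x_6) = 0.145665, coefficient = 1

I ≈ (0.291667/2) × 8.689345 = 1.267196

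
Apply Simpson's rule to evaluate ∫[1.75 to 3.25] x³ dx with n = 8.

f(x) = x³
a = 1.75, b = 3.25, n = 8
h = (b - a)/n = 0.187500

Simpson's rule: (h/3)[f(x₀) + 4f(x₁) + 2f(x₂) + ... + f(xₙ)]

x_0 = 1.7500, f(x_0) = 5.359375, coefficient = 1
x_1 = 1.9375, f(x_1) = 7.273193, coefficient = 4
x_2 = 2.1250, f(x_2) = 9.595703, coefficient = 2
x_3 = 2.3125, f(x_3) = 12.366455, coefficient = 4
x_4 = 2.5000, f(x_4) = 15.625000, coefficient = 2
x_5 = 2.6875, f(x_5) = 19.410889, coefficient = 4
x_6 = 2.8750, f(x_6) = 23.763672, coefficient = 2
x_7 = 3.0625, f(x_7) = 28.722900, coefficient = 4
x_8 = 3.2500, f(x_8) = 34.328125, coefficient = 1

I ≈ (0.187500/3) × 408.750000 = 25.546875
Exact value: 25.546875
Error: 0.000000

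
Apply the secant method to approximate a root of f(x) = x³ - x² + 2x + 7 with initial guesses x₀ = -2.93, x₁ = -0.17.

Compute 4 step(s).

f(x) = x³ - x² + 2x + 7
x₀ = -2.93, x₁ = -0.17

Secant formula: x_{n+1} = x_n - f(x_n)(x_n - x_{n-1})/(f(x_n) - f(x_{n-1}))

Iteration 1:
  f(-2.930000) = -32.598657
  f(-0.170000) = 6.626187
  x_2 = -0.170000 - 6.626187×(-0.170000 - (-2.930000))/(6.626187 - (-32.598657))
       = -0.636242
Iteration 2:
  f(-0.170000) = 6.626187
  f(-0.636242) = 5.065158
  x_3 = -0.636242 - 5.065158×(-0.636242 - (-0.170000))/(5.065158 - 6.626187)
       = -2.149084
Iteration 3:
  f(-0.636242) = 5.065158
  f(-2.149084) = -11.842415
  x_4 = -2.149084 - (-11.842415)×(-2.149084 - (-0.636242))/(-11.842415 - 5.065158)
       = -1.089458
Iteration 4:
  f(-2.149084) = -11.842415
  f(-1.089458) = 2.341065
  x_5 = -1.089458 - 2.341065×(-1.089458 - (-2.149084))/(2.341065 - (-11.842415))
       = -1.264356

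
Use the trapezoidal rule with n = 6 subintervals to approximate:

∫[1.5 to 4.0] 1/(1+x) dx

f(x) = 1/(1+x)
a = 1.5, b = 4.0, n = 6
h = (b - a)/n = 0.416667

Trapezoidal rule: (h/2)[f(x₀) + 2f(x₁) + 2f(x₂) + ... + f(xₙ)]

x_0 = 1.5000, f(x_0) = 0.400000, coefficient = 1
x_1 = 1.9167, f(x_1) = 0.342857, coefficient = 2
x_2 = 2.3333, f(x_2) = 0.300000, coefficient = 2
x_3 = 2.7500, f(x_3) = 0.266667, coefficient = 2
x_4 = 3.1667, f(x_4) = 0.240000, coefficient = 2
x_5 = 3.5833, f(x_5) = 0.218182, coefficient = 2
x_6 = 4.0000, f(x_6) = 0.200000, coefficient = 1

I ≈ (0.416667/2) × 3.335411 = 0.694877
Exact value: 0.693147
Error: 0.001730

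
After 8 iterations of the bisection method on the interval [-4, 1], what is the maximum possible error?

Bisection error bound: |error| ≤ (b-a)/2^n
|error| ≤ (1 - (-4))/2^8 = 5/2^8
|error| ≤ 0.0195312500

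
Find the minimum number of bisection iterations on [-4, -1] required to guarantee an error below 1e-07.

We need (b-a)/2^n ≤ 1e-07
(-1 - (-4))/2^n ≤ 1e-07
3/2^n ≤ 1e-07
2^n ≥ 30000000
n ≥ log₂(30000000) = 24.84
n ≥ 25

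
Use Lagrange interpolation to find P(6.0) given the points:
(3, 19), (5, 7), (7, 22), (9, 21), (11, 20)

Lagrange interpolation formula:
P(x) = Σ yᵢ × Lᵢ(x)
where Lᵢ(x) = Π_{j≠i} (x - xⱼ)/(xᵢ - xⱼ)

L_0(6.0) = (6.0 - 5)/(3 - 5) × (6.0 - 7)/(3 - 7) × (6.0 - 9)/(3 - 9) × (6.0 - 11)/(3 - 11) = -0.039062
L_1(6.0) = (6.0 - 3)/(5 - 3) × (6.0 - 7)/(5 - 7) × (6.0 - 9)/(5 - 9) × (6.0 - 11)/(5 - 11) = 0.468750
L_2(6.0) = (6.0 - 3)/(7 - 3) × (6.0 - 5)/(7 - 5) × (6.0 - 9)/(7 - 9) × (6.0 - 11)/(7 - 11) = 0.703125
L_3(6.0) = (6.0 - 3)/(9 - 3) × (6.0 - 5)/(9 - 5) × (6.0 - 7)/(9 - 7) × (6.0 - 11)/(9 - 11) = -0.156250
L_4(6.0) = (6.0 - 3)/(11 - 3) × (6.0 - 5)/(11 - 5) × (6.0 - 7)/(11 - 7) × (6.0 - 9)/(11 - 9) = 0.023438

P(6.0) = 19×L_0(6.0) + 7×L_1(6.0) + 22×L_2(6.0) + 21×L_3(6.0) + 20×L_4(6.0)
P(6.0) = 15.195312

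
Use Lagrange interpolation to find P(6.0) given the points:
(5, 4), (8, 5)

Lagrange interpolation formula:
P(x) = Σ yᵢ × Lᵢ(x)
where Lᵢ(x) = Π_{j≠i} (x - xⱼ)/(xᵢ - xⱼ)

L_0(6.0) = (6.0 - 8)/(5 - 8) = 0.666667
L_1(6.0) = (6.0 - 5)/(8 - 5) = 0.333333

P(6.0) = 4×L_0(6.0) + 5×L_1(6.0)
P(6.0) = 4.333333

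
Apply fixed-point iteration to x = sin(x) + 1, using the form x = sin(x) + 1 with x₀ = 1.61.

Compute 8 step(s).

Equation: x = sin(x) + 1
Fixed-point form: x = sin(x) + 1
x₀ = 1.61

x_1 = g(1.610000) = 1.999232
x_2 = g(1.999232) = 1.909617
x_3 = g(1.909617) = 1.943147
x_4 = g(1.943147) = 1.931475
x_5 = g(1.931475) = 1.935658
x_6 = g(1.935658) = 1.934173
x_7 = g(1.934173) = 1.934702
x_8 = g(1.934702) = 1.934514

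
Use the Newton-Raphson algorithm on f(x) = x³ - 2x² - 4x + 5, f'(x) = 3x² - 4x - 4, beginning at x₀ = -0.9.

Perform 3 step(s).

f(x) = x³ - 2x² - 4x + 5
f'(x) = 3x² - 4x - 4
x₀ = -0.9

Newton-Raphson formula: x_{n+1} = x_n - f(x_n)/f'(x_n)

Iteration 1:
  f(-0.900000) = 6.251000
  f'(-0.900000) = 2.030000
  x_1 = -0.900000 - 6.251000/2.030000 = -3.979310
Iteration 2:
  f(-3.979310) = -73.764605
  f'(-3.979310) = 59.421974
  x_2 = -3.979310 - (-73.764605)/59.421974 = -2.737941
Iteration 3:
  f(-2.737941) = -19.565368
  f'(-2.737941) = 29.440731
  x_3 = -2.737941 - (-19.565368)/29.440731 = -2.073373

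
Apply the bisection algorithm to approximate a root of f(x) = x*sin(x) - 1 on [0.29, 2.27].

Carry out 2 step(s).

f(x) = x*sin(x) - 1
Initial interval: [0.29, 2.27]

Iteration 1:
  c_1 = (0.290000 + 2.270000)/2 = 1.280000
  f(c_1) = f(1.280000) = 0.226260
  f(a) × f(c) < 0, new interval: [0.290000, 1.280000]
Iteration 2:
  c_2 = (0.290000 + 1.280000)/2 = 0.785000
  f(c_2) = f(0.785000) = -0.445142
  f(a) × f(c) ≥ 0, new interval: [0.785000, 1.280000]

After 2 iteration(s), the approximation is c_2 = 0.785000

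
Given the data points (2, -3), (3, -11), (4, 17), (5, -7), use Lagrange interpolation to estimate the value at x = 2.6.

Lagrange interpolation formula:
P(x) = Σ yᵢ × Lᵢ(x)
where Lᵢ(x) = Π_{j≠i} (x - xⱼ)/(xᵢ - xⱼ)

L_0(2.6) = (2.6 - 3)/(2 - 3) × (2.6 - 4)/(2 - 4) × (2.6 - 5)/(2 - 5) = 0.224000
L_1(2.6) = (2.6 - 2)/(3 - 2) × (2.6 - 4)/(3 - 4) × (2.6 - 5)/(3 - 5) = 1.008000
L_2(2.6) = (2.6 - 2)/(4 - 2) × (2.6 - 3)/(4 - 3) × (2.6 - 5)/(4 - 5) = -0.288000
L_3(2.6) = (2.6 - 2)/(5 - 2) × (2.6 - 3)/(5 - 3) × (2.6 - 4)/(5 - 4) = 0.056000

P(2.6) = (-3)×L_0(2.6) + (-11)×L_1(2.6) + 17×L_2(2.6) + (-7)×L_3(2.6)
P(2.6) = -17.048000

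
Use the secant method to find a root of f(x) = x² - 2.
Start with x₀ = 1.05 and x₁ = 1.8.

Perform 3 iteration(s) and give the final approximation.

f(x) = x² - 2
x₀ = 1.05, x₁ = 1.8

Secant formula: x_{n+1} = x_n - f(x_n)(x_n - x_{n-1})/(f(x_n) - f(x_{n-1}))

Iteration 1:
  f(1.050000) = -0.897500
  f(1.800000) = 1.240000
  x_2 = 1.800000 - 1.240000×(1.800000 - 1.050000)/(1.240000 - (-0.897500))
       = 1.364912
Iteration 2:
  f(1.800000) = 1.240000
  f(1.364912) = -0.137014
  x_3 = 1.364912 - (-0.137014)×(1.364912 - 1.800000)/(-0.137014 - 1.240000)
       = 1.408204
Iteration 3:
  f(1.364912) = -0.137014
  f(1.408204) = -0.016962
  x_4 = 1.408204 - (-0.016962)×(1.408204 - 1.364912)/(-0.016962 - (-0.137014))
       = 1.414320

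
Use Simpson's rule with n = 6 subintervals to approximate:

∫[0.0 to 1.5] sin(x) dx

f(x) = sin(x)
a = 0.0, b = 1.5, n = 6
h = (b - a)/n = 0.250000

Simpson's rule: (h/3)[f(x₀) + 4f(x₁) + 2f(x₂) + ... + f(xₙ)]

x_0 = 0.0000, f(x_0) = 0.000000, coefficient = 1
x_1 = 0.2500, f(x_1) = 0.247404, coefficient = 4
x_2 = 0.5000, f(x_2) = 0.479426, coefficient = 2
x_3 = 0.7500, f(x_3) = 0.681639, coefficient = 4
x_4 = 1.0000, f(x_4) = 0.841471, coefficient = 2
x_5 = 1.2500, f(x_5) = 0.948985, coefficient = 4
x_6 = 1.5000, f(x_6) = 0.997495, coefficient = 1

I ≈ (0.250000/3) × 11.151397 = 0.929283
Exact value: 0.929263
Error: 0.000020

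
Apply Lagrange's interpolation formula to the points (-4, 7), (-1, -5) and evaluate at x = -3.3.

Lagrange interpolation formula:
P(x) = Σ yᵢ × Lᵢ(x)
where Lᵢ(x) = Π_{j≠i} (x - xⱼ)/(xᵢ - xⱼ)

L_0(-3.3) = (-3.3 - (-1))/(-4 - (-1)) = 0.766667
L_1(-3.3) = (-3.3 - (-4))/(-1 - (-4)) = 0.233333

P(-3.3) = 7×L_0(-3.3) + (-5)×L_1(-3.3)
P(-3.3) = 4.200000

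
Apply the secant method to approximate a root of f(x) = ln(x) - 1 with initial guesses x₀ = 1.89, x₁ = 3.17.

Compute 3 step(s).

f(x) = ln(x) - 1
x₀ = 1.89, x₁ = 3.17

Secant formula: x_{n+1} = x_n - f(x_n)(x_n - x_{n-1})/(f(x_n) - f(x_{n-1}))

Iteration 1:
  f(1.890000) = -0.363423
  f(3.170000) = 0.153732
  x_2 = 3.170000 - 0.153732×(3.170000 - 1.890000)/(0.153732 - (-0.363423))
       = 2.789502
Iteration 2:
  f(3.170000) = 0.153732
  f(2.789502) = 0.025863
  x_3 = 2.789502 - 0.025863×(2.789502 - 3.170000)/(0.025863 - 0.153732)
       = 2.712541
Iteration 3:
  f(2.789502) = 0.025863
  f(2.712541) = -0.002114
  x_4 = 2.712541 - (-0.002114)×(2.712541 - 2.789502)/(-0.002114 - 0.025863)
       = 2.718357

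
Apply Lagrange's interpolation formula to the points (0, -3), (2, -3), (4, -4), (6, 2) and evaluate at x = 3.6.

Lagrange interpolation formula:
P(x) = Σ yᵢ × Lᵢ(x)
where Lᵢ(x) = Π_{j≠i} (x - xⱼ)/(xᵢ - xⱼ)

L_0(3.6) = (3.6 - 2)/(0 - 2) × (3.6 - 4)/(0 - 4) × (3.6 - 6)/(0 - 6) = -0.032000
L_1(3.6) = (3.6 - 0)/(2 - 0) × (3.6 - 4)/(2 - 4) × (3.6 - 6)/(2 - 6) = 0.216000
L_2(3.6) = (3.6 - 0)/(4 - 0) × (3.6 - 2)/(4 - 2) × (3.6 - 6)/(4 - 6) = 0.864000
L_3(3.6) = (3.6 - 0)/(6 - 0) × (3.6 - 2)/(6 - 2) × (3.6 - 4)/(6 - 4) = -0.048000

P(3.6) = (-3)×L_0(3.6) + (-3)×L_1(3.6) + (-4)×L_2(3.6) + 2×L_3(3.6)
P(3.6) = -4.104000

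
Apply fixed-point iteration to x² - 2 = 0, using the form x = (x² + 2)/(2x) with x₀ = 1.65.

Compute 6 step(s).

Equation: x² - 2 = 0
Fixed-point form: x = (x² + 2)/(2x)
x₀ = 1.65

x_1 = g(1.650000) = 1.431061
x_2 = g(1.431061) = 1.414313
x_3 = g(1.414313) = 1.414214
x_4 = g(1.414214) = 1.414214
x_5 = g(1.414214) = 1.414214
x_6 = g(1.414214) = 1.414214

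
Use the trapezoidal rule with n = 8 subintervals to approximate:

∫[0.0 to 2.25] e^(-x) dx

f(x) = e^(-x)
a = 0.0, b = 2.25, n = 8
h = (b - a)/n = 0.281250

Trapezoidal rule: (h/2)[f(x₀) + 2f(x₁) + 2f(x₂) + ... + f(xₙ)]

x_0 = 0.0000, f(x_0) = 1.000000, coefficient = 1
x_1 = 0.2812, f(x_1) = 0.754840, coefficient = 2
x_2 = 0.5625, f(x_2) = 0.569783, coefficient = 2
x_3 = 0.8438, f(x_3) = 0.430095, coefficient = 2
x_4 = 1.1250, f(x_4) = 0.324652, coefficient = 2
x_5 = 1.4062, f(x_5) = 0.245061, coefficient = 2
x_6 = 1.6875, f(x_6) = 0.184981, coefficient = 2
x_7 = 1.9688, f(x_7) = 0.139631, coefficient = 2
x_8 = 2.2500, f(x_8) = 0.105399, coefficient = 1

I ≈ (0.281250/2) × 6.403485 = 0.900490
Exact value: 0.894601
Error: 0.005889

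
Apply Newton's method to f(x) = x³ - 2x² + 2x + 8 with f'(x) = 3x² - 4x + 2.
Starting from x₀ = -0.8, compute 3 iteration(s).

f(x) = x³ - 2x² + 2x + 8
f'(x) = 3x² - 4x + 2
x₀ = -0.8

Newton-Raphson formula: x_{n+1} = x_n - f(x_n)/f'(x_n)

Iteration 1:
  f(-0.800000) = 4.608000
  f'(-0.800000) = 7.120000
  x_1 = -0.800000 - 4.608000/7.120000 = -1.447191
Iteration 2:
  f(-1.447191) = -2.114047
  f'(-1.447191) = 14.071850
  x_2 = -1.447191 - (-2.114047)/14.071850 = -1.296959
Iteration 3:
  f(-1.296959) = -0.139737
  f'(-1.296959) = 12.234140
  x_3 = -1.296959 - (-0.139737)/12.234140 = -1.285537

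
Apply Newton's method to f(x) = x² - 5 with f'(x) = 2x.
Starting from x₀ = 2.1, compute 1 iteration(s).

f(x) = x² - 5
f'(x) = 2x
x₀ = 2.1

Newton-Raphson formula: x_{n+1} = x_n - f(x_n)/f'(x_n)

Iteration 1:
  f(2.100000) = -0.590000
  f'(2.100000) = 4.200000
  x_1 = 2.100000 - (-0.590000)/4.200000 = 2.240476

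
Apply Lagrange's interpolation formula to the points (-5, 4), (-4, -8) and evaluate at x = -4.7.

Lagrange interpolation formula:
P(x) = Σ yᵢ × Lᵢ(x)
where Lᵢ(x) = Π_{j≠i} (x - xⱼ)/(xᵢ - xⱼ)

L_0(-4.7) = (-4.7 - (-4))/(-5 - (-4)) = 0.700000
L_1(-4.7) = (-4.7 - (-5))/(-4 - (-5)) = 0.300000

P(-4.7) = 4×L_0(-4.7) + (-8)×L_1(-4.7)
P(-4.7) = 0.400000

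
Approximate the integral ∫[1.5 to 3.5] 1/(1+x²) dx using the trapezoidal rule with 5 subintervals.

f(x) = 1/(1+x²)
a = 1.5, b = 3.5, n = 5
h = (b - a)/n = 0.400000

Trapezoidal rule: (h/2)[f(x₀) + 2f(x₁) + 2f(x₂) + ... + f(xₙ)]

x_0 = 1.5000, f(x_0) = 0.307692, coefficient = 1
x_1 = 1.9000, f(x_1) = 0.216920, coefficient = 2
x_2 = 2.3000, f(x_2) = 0.158983, coefficient = 2
x_3 = 2.7000, f(x_3) = 0.120627, coefficient = 2
x_4 = 3.1000, f(x_4) = 0.094251, coefficient = 2
x_5 = 3.5000, f(x_5) = 0.075472, coefficient = 1

I ≈ (0.400000/2) × 1.564724 = 0.312945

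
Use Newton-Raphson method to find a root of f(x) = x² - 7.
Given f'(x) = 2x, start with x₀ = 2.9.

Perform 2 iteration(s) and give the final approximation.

f(x) = x² - 7
f'(x) = 2x
x₀ = 2.9

Newton-Raphson formula: x_{n+1} = x_n - f(x_n)/f'(x_n)

Iteration 1:
  f(2.900000) = 1.410000
  f'(2.900000) = 5.800000
  x_1 = 2.900000 - 1.410000/5.800000 = 2.656897
Iteration 2:
  f(2.656897) = 0.059099
  f'(2.656897) = 5.313793
  x_2 = 2.656897 - 0.059099/5.313793 = 2.645775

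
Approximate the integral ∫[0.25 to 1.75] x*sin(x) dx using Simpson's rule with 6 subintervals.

f(x) = x*sin(x)
a = 0.25, b = 1.75, n = 6
h = (b - a)/n = 0.250000

Simpson's rule: (h/3)[f(x₀) + 4f(x₁) + 2f(x₂) + ... + f(xₙ)]

x_0 = 0.2500, f(x_0) = 0.061851, coefficient = 1
x_1 = 0.5000, f(x_1) = 0.239713, coefficient = 4
x_2 = 0.7500, f(x_2) = 0.511229, coefficient = 2
x_3 = 1.0000, f(x_3) = 0.841471, coefficient = 4
x_4 = 1.2500, f(x_4) = 1.186231, coefficient = 2
x_5 = 1.5000, f(x_5) = 1.496242, coefficient = 4
x_6 = 1.7500, f(x_6) = 1.721975, coefficient = 1

I ≈ (0.250000/3) × 15.488451 = 1.290704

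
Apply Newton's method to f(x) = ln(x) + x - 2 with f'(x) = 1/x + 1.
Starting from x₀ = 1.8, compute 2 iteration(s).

f(x) = ln(x) + x - 2
f'(x) = 1/x + 1
x₀ = 1.8

Newton-Raphson formula: x_{n+1} = x_n - f(x_n)/f'(x_n)

Iteration 1:
  f(1.800000) = 0.387787
  f'(1.800000) = 1.555556
  x_1 = 1.800000 - 0.387787/1.555556 = 1.550709
Iteration 2:
  f(1.550709) = -0.010579
  f'(1.550709) = 1.644866
  x_2 = 1.550709 - (-0.010579)/1.644866 = 1.557140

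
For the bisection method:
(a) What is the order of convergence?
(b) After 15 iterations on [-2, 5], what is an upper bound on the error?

(a) Bisection has linear (order 1) convergence; the error is halved each step.

(b) Error bound = (b-a)/2^n = (5 - (-2))/2^{15}
    = 7/2^{15}

(a) 1 (linear); (b) error ≤ 2.14e-04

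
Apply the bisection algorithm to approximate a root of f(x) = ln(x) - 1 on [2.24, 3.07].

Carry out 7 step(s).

f(x) = ln(x) - 1
Initial interval: [2.24, 3.07]

Iteration 1:
  c_1 = (2.240000 + 3.070000)/2 = 2.655000
  f(c_1) = f(2.655000) = -0.023555
  f(a) × f(c) ≥ 0, new interval: [2.655000, 3.070000]
Iteration 2:
  c_2 = (2.655000 + 3.070000)/2 = 2.862500
  f(c_2) = f(2.862500) = 0.051695
  f(a) × f(c) < 0, new interval: [2.655000, 2.862500]
Iteration 3:
  c_3 = (2.655000 + 2.862500)/2 = 2.758750
  f(c_3) = f(2.758750) = 0.014778
  f(a) × f(c) < 0, new interval: [2.655000, 2.758750]
Iteration 4:
  c_4 = (2.655000 + 2.758750)/2 = 2.706875
  f(c_4) = f(2.706875) = -0.004205
  f(a) × f(c) ≥ 0, new interval: [2.706875, 2.758750]
Iteration 5:
  c_5 = (2.706875 + 2.758750)/2 = 2.732813
  f(c_5) = f(2.732813) = 0.005331
  f(a) × f(c) < 0, new interval: [2.706875, 2.732813]
Iteration 6:
  c_6 = (2.706875 + 2.732813)/2 = 2.719844
  f(c_6) = f(2.719844) = 0.000574
  f(a) × f(c) < 0, new interval: [2.706875, 2.719844]
Iteration 7:
  c_7 = (2.706875 + 2.719844)/2 = 2.713359
  f(c_7) = f(2.713359) = -0.001813
  f(a) × f(c) ≥ 0, new interval: [2.713359, 2.719844]

After 7 iteration(s), the approximation is c_7 = 2.713359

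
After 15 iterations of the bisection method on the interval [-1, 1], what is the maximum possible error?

Bisection error bound: |error| ≤ (b-a)/2^n
|error| ≤ (1 - (-1))/2^15 = 2/2^15
|error| ≤ 0.0000610352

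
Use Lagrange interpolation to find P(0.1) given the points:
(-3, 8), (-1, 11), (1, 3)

Lagrange interpolation formula:
P(x) = Σ yᵢ × Lᵢ(x)
where Lᵢ(x) = Π_{j≠i} (x - xⱼ)/(xᵢ - xⱼ)

L_0(0.1) = (0.1 - (-1))/(-3 - (-1)) × (0.1 - 1)/(-3 - 1) = -0.123750
L_1(0.1) = (0.1 - (-3))/(-1 - (-3)) × (0.1 - 1)/(-1 - 1) = 0.697500
L_2(0.1) = (0.1 - (-3))/(1 - (-3)) × (0.1 - (-1))/(1 - (-1)) = 0.426250

P(0.1) = 8×L_0(0.1) + 11×L_1(0.1) + 3×L_2(0.1)
P(0.1) = 7.961250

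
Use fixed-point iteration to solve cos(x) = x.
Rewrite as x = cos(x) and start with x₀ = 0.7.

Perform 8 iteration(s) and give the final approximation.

Equation: cos(x) = x
Fixed-point form: x = cos(x)
x₀ = 0.7

x_1 = g(0.700000) = 0.764842
x_2 = g(0.764842) = 0.721492
x_3 = g(0.721492) = 0.750821
x_4 = g(0.750821) = 0.731129
x_5 = g(0.731129) = 0.744421
x_6 = g(0.744421) = 0.735480
x_7 = g(0.735480) = 0.741509
x_8 = g(0.741509) = 0.737450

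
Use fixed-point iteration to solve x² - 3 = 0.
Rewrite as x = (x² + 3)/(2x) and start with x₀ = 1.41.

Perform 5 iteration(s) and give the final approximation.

Equation: x² - 3 = 0
Fixed-point form: x = (x² + 3)/(2x)
x₀ = 1.41

x_1 = g(1.410000) = 1.768830
x_2 = g(1.768830) = 1.732433
x_3 = g(1.732433) = 1.732051
x_4 = g(1.732051) = 1.732051
x_5 = g(1.732051) = 1.732051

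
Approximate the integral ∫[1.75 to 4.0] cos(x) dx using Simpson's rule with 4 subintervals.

f(x) = cos(x)
a = 1.75, b = 4.0, n = 4
h = (b - a)/n = 0.562500

Simpson's rule: (h/3)[f(x₀) + 4f(x₁) + 2f(x₂) + ... + f(xₙ)]

x_0 = 1.7500, f(x_0) = -0.178246, coefficient = 1
x_1 = 2.3125, f(x_1) = -0.675545, coefficient = 4
x_2 = 2.8750, f(x_2) = -0.964674, coefficient = 2
x_3 = 3.4375, f(x_3) = -0.956538, coefficient = 4
x_4 = 4.0000, f(x_4) = -0.653644, coefficient = 1

I ≈ (0.562500/3) × -9.289570 = -1.741794
Exact value: -1.740788
Error: 0.001006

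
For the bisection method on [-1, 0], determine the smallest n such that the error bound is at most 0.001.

We need (b-a)/2^n ≤ 0.001
(0 - (-1))/2^n ≤ 0.001
1/2^n ≤ 0.001
2^n ≥ 1000
n ≥ log₂(1000) = 9.97
n ≥ 10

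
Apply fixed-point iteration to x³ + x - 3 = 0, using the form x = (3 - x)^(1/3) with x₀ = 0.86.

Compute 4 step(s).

Equation: x³ + x - 3 = 0
Fixed-point form: x = (3 - x)^(1/3)
x₀ = 0.86

x_1 = g(0.860000) = 1.288659
x_2 = g(1.288659) = 1.196131
x_3 = g(1.196131) = 1.217311
x_4 = g(1.217311) = 1.212528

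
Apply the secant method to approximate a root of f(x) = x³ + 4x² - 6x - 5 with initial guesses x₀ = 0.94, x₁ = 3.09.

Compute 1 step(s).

f(x) = x³ + 4x² - 6x - 5
x₀ = 0.94, x₁ = 3.09

Secant formula: x_{n+1} = x_n - f(x_n)(x_n - x_{n-1})/(f(x_n) - f(x_{n-1}))

Iteration 1:
  f(0.940000) = -6.275016
  f(3.090000) = 44.156029
  x_2 = 3.090000 - 44.156029×(3.090000 - 0.940000)/(44.156029 - (-6.275016))
       = 1.207519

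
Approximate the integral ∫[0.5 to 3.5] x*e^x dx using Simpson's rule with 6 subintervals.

f(x) = x*e^x
a = 0.5, b = 3.5, n = 6
h = (b - a)/n = 0.500000

Simpson's rule: (h/3)[f(x₀) + 4f(x₁) + 2f(x₂) + ... + f(xₙ)]

x_0 = 0.5000, f(x_0) = 0.824361, coefficient = 1
x_1 = 1.0000, f(x_1) = 2.718282, coefficient = 4
x_2 = 1.5000, f(x_2) = 6.722534, coefficient = 2
x_3 = 2.0000, f(x_3) = 14.778112, coefficient = 4
x_4 = 2.5000, f(x_4) = 30.456235, coefficient = 2
x_5 = 3.0000, f(x_5) = 60.256611, coefficient = 4
x_6 = 3.5000, f(x_6) = 115.904082, coefficient = 1

I ≈ (0.500000/3) × 502.097999 = 83.683000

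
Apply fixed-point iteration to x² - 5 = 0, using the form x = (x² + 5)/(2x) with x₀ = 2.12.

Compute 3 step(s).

Equation: x² - 5 = 0
Fixed-point form: x = (x² + 5)/(2x)
x₀ = 2.12

x_1 = g(2.120000) = 2.239245
x_2 = g(2.239245) = 2.236070
x_3 = g(2.236070) = 2.236068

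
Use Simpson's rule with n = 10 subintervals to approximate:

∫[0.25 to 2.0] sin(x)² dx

f(x) = sin(x)²
a = 0.25, b = 2.0, n = 10
h = (b - a)/n = 0.175000

Simpson's rule: (h/3)[f(x₀) + 4f(x₁) + 2f(x₂) + ... + f(xₙ)]

x_0 = 0.2500, f(x_0) = 0.061209, coefficient = 1
x_1 = 0.4250, f(x_1) = 0.170008, coefficient = 4
x_2 = 0.6000, f(x_2) = 0.318821, coefficient = 2
x_3 = 0.7750, f(x_3) = 0.489603, coefficient = 4
x_4 = 0.9500, f(x_4) = 0.661645, coefficient = 2
x_5 = 1.1250, f(x_5) = 0.814087, coefficient = 4
x_6 = 1.3000, f(x_6) = 0.928444, coefficient = 2
x_7 = 1.4750, f(x_7) = 0.990851, coefficient = 4
x_8 = 1.6500, f(x_8) = 0.993740, coefficient = 2
x_9 = 1.8250, f(x_9) = 0.936760, coefficient = 4
x_10 = 2.0000, f(x_10) = 0.826822, coefficient = 1

I ≈ (0.175000/3) × 20.298568 = 1.184083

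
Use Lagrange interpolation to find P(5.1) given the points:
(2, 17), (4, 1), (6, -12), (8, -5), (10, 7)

Lagrange interpolation formula:
P(x) = Σ yᵢ × Lᵢ(x)
where Lᵢ(x) = Π_{j≠i} (x - xⱼ)/(xᵢ - xⱼ)

L_0(5.1) = (5.1 - 4)/(2 - 4) × (5.1 - 6)/(2 - 6) × (5.1 - 8)/(2 - 8) × (5.1 - 10)/(2 - 10) = -0.036635
L_1(5.1) = (5.1 - 2)/(4 - 2) × (5.1 - 6)/(4 - 6) × (5.1 - 8)/(4 - 8) × (5.1 - 10)/(4 - 10) = 0.412978
L_2(5.1) = (5.1 - 2)/(6 - 2) × (5.1 - 4)/(6 - 4) × (5.1 - 8)/(6 - 8) × (5.1 - 10)/(6 - 10) = 0.757127
L_3(5.1) = (5.1 - 2)/(8 - 2) × (5.1 - 4)/(8 - 4) × (5.1 - 6)/(8 - 6) × (5.1 - 10)/(8 - 10) = -0.156647
L_4(5.1) = (5.1 - 2)/(10 - 2) × (5.1 - 4)/(10 - 4) × (5.1 - 6)/(10 - 6) × (5.1 - 8)/(10 - 8) = 0.023177

P(5.1) = 17×L_0(5.1) + 1×L_1(5.1) + (-12)×L_2(5.1) + (-5)×L_3(5.1) + 7×L_4(5.1)
P(5.1) = -8.349862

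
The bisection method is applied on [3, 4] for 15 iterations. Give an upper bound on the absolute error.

Bisection error bound: |error| ≤ (b-a)/2^n
|error| ≤ (4 - 3)/2^15 = 1/2^15
|error| ≤ 0.0000305176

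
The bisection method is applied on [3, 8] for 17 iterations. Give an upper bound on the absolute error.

Bisection error bound: |error| ≤ (b-a)/2^n
|error| ≤ (8 - 3)/2^17 = 5/2^17
|error| ≤ 0.0000381470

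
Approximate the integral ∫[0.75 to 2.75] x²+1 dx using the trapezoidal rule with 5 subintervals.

f(x) = x²+1
a = 0.75, b = 2.75, n = 5
h = (b - a)/n = 0.400000

Trapezoidal rule: (h/2)[f(x₀) + 2f(x₁) + 2f(x₂) + ... + f(xₙ)]

x_0 = 0.7500, f(x_0) = 1.562500, coefficient = 1
x_1 = 1.1500, f(x_1) = 2.322500, coefficient = 2
x_2 = 1.5500, f(x_2) = 3.402500, coefficient = 2
x_3 = 1.9500, f(x_3) = 4.802500, coefficient = 2
x_4 = 2.3500, f(x_4) = 6.522500, coefficient = 2
x_5 = 2.7500, f(x_5) = 8.562500, coefficient = 1

I ≈ (0.400000/2) × 44.225000 = 8.845000
Exact value: 8.791667
Error: 0.053333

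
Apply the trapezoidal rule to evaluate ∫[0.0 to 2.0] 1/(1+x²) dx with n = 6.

f(x) = 1/(1+x²)
a = 0.0, b = 2.0, n = 6
h = (b - a)/n = 0.333333

Trapezoidal rule: (h/2)[f(x₀) + 2f(x₁) + 2f(x₂) + ... + f(xₙ)]

x_0 = 0.0000, f(x_0) = 1.000000, coefficient = 1
x_1 = 0.3333, f(x_1) = 0.900000, coefficient = 2
x_2 = 0.6667, f(x_2) = 0.692308, coefficient = 2
x_3 = 1.0000, f(x_3) = 0.500000, coefficient = 2
x_4 = 1.3333, f(x_4) = 0.360000, coefficient = 2
x_5 = 1.6667, f(x_5) = 0.264706, coefficient = 2
x_6 = 2.0000, f(x_6) = 0.200000, coefficient = 1

I ≈ (0.333333/2) × 6.634027 = 1.105671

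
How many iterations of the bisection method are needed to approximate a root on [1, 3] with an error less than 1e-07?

We need (b-a)/2^n ≤ 1e-07
(3 - 1)/2^n ≤ 1e-07
2/2^n ≤ 1e-07
2^n ≥ 20000000
n ≥ log₂(20000000) = 24.25
n ≥ 25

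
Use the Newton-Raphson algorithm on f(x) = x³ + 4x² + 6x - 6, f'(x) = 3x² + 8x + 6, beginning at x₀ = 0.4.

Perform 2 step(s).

f(x) = x³ + 4x² + 6x - 6
f'(x) = 3x² + 8x + 6
x₀ = 0.4

Newton-Raphson formula: x_{n+1} = x_n - f(x_n)/f'(x_n)

Iteration 1:
  f(0.400000) = -2.896000
  f'(0.400000) = 9.680000
  x_1 = 0.400000 - (-2.896000)/9.680000 = 0.699174
Iteration 2:
  f(0.699174) = 0.492203
  f'(0.699174) = 13.059919
  x_2 = 0.699174 - 0.492203/13.059919 = 0.661486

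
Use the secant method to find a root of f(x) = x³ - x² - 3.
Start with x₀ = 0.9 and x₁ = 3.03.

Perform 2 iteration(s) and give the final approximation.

f(x) = x³ - x² - 3
x₀ = 0.9, x₁ = 3.03

Secant formula: x_{n+1} = x_n - f(x_n)(x_n - x_{n-1})/(f(x_n) - f(x_{n-1}))

Iteration 1:
  f(0.900000) = -3.081000
  f(3.030000) = 15.637227
  x_2 = 3.030000 - 15.637227×(3.030000 - 0.900000)/(15.637227 - (-3.081000))
       = 1.250596
Iteration 2:
  f(3.030000) = 15.637227
  f(1.250596) = -2.608071
  x_3 = 1.250596 - (-2.608071)×(1.250596 - 3.030000)/(-2.608071 - 15.637227)
       = 1.504952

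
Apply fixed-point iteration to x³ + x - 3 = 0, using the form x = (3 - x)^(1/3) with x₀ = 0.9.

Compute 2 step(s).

Equation: x³ + x - 3 = 0
Fixed-point form: x = (3 - x)^(1/3)
x₀ = 0.9

x_1 = g(0.900000) = 1.280579
x_2 = g(1.280579) = 1.198011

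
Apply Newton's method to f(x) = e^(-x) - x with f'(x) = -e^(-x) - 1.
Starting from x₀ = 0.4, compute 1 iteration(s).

f(x) = e^(-x) - x
f'(x) = -e^(-x) - 1
x₀ = 0.4

Newton-Raphson formula: x_{n+1} = x_n - f(x_n)/f'(x_n)

Iteration 1:
  f(0.400000) = 0.270320
  f'(0.400000) = -1.670320
  x_1 = 0.400000 - 0.270320/(-1.670320) = 0.561837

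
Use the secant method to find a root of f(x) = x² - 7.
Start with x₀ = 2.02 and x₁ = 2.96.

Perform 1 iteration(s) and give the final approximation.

f(x) = x² - 7
x₀ = 2.02, x₁ = 2.96

Secant formula: x_{n+1} = x_n - f(x_n)(x_n - x_{n-1})/(f(x_n) - f(x_{n-1}))

Iteration 1:
  f(2.020000) = -2.919600
  f(2.960000) = 1.761600
  x_2 = 2.960000 - 1.761600×(2.960000 - 2.020000)/(1.761600 - (-2.919600))
       = 2.606265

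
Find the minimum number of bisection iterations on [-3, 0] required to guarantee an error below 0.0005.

We need (b-a)/2^n ≤ 0.0005
(0 - (-3))/2^n ≤ 0.0005
3/2^n ≤ 0.0005
2^n ≥ 6000
n ≥ log₂(6000) = 12.55
n ≥ 13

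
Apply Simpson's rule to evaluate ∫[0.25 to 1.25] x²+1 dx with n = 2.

f(x) = x²+1
a = 0.25, b = 1.25, n = 2
h = (b - a)/n = 0.500000

Simpson's rule: (h/3)[f(x₀) + 4f(x₁) + 2f(x₂) + ... + f(xₙ)]

x_0 = 0.2500, f(x_0) = 1.062500, coefficient = 1
x_1 = 0.7500, f(x_1) = 1.562500, coefficient = 4
x_2 = 1.2500, f(x_2) = 2.562500, coefficient = 1

I ≈ (0.500000/3) × 9.875000 = 1.645833
Exact value: 1.645833
Error: 0.000000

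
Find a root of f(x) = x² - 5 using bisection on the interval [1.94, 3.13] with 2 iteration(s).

f(x) = x² - 5
Initial interval: [1.94, 3.13]

Iteration 1:
  c_1 = (1.940000 + 3.130000)/2 = 2.535000
  f(c_1) = f(2.535000) = 1.426225
  f(a) × f(c) < 0, new interval: [1.940000, 2.535000]
Iteration 2:
  c_2 = (1.940000 + 2.535000)/2 = 2.237500
  f(c_2) = f(2.237500) = 0.006406
  f(a) × f(c) < 0, new interval: [1.940000, 2.237500]

After 2 iteration(s), the approximation is c_2 = 2.237500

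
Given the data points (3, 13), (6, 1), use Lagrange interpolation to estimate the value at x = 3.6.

Lagrange interpolation formula:
P(x) = Σ yᵢ × Lᵢ(x)
where Lᵢ(x) = Π_{j≠i} (x - xⱼ)/(xᵢ - xⱼ)

L_0(3.6) = (3.6 - 6)/(3 - 6) = 0.800000
L_1(3.6) = (3.6 - 3)/(6 - 3) = 0.200000

P(3.6) = 13×L_0(3.6) + 1×L_1(3.6)
P(3.6) = 10.600000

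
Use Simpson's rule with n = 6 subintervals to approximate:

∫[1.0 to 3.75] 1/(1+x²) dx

f(x) = 1/(1+x²)
a = 1.0, b = 3.75, n = 6
h = (b - a)/n = 0.458333

Simpson's rule: (h/3)[f(x₀) + 4f(x₁) + 2f(x₂) + ... + f(xₙ)]

x_0 = 1.0000, f(x_0) = 0.500000, coefficient = 1
x_1 = 1.4583, f(x_1) = 0.319822, coefficient = 4
x_2 = 1.9167, f(x_2) = 0.213967, coefficient = 2
x_3 = 2.3750, f(x_3) = 0.150588, coefficient = 4
x_4 = 2.8333, f(x_4) = 0.110769, coefficient = 2
x_5 = 3.2917, f(x_5) = 0.084495, coefficient = 4
x_6 = 3.7500, f(x_6) = 0.066390, coefficient = 1

I ≈ (0.458333/3) × 3.435484 = 0.524866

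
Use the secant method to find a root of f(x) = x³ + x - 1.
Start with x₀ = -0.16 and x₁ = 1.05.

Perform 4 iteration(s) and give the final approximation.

f(x) = x³ + x - 1
x₀ = -0.16, x₁ = 1.05

Secant formula: x_{n+1} = x_n - f(x_n)(x_n - x_{n-1})/(f(x_n) - f(x_{n-1}))

Iteration 1:
  f(-0.160000) = -1.164096
  f(1.050000) = 1.207625
  x_2 = 1.050000 - 1.207625×(1.050000 - (-0.160000))/(1.207625 - (-1.164096))
       = 0.433896
Iteration 2:
  f(1.050000) = 1.207625
  f(0.433896) = -0.484416
  x_3 = 0.433896 - (-0.484416)×(0.433896 - 1.050000)/(-0.484416 - 1.207625)
       = 0.610281
Iteration 3:
  f(0.433896) = -0.484416
  f(0.610281) = -0.162424
  x_4 = 0.610281 - (-0.162424)×(0.610281 - 0.433896)/(-0.162424 - (-0.484416))
       = 0.699256
Iteration 4:
  f(0.610281) = -0.162424
  f(0.699256) = 0.041163
  x_5 = 0.699256 - 0.041163×(0.699256 - 0.610281)/(0.041163 - (-0.162424))
       = 0.681266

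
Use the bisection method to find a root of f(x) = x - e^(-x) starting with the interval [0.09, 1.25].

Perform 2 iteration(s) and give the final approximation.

f(x) = x - e^(-x)
Initial interval: [0.09, 1.25]

Iteration 1:
  c_1 = (0.090000 + 1.250000)/2 = 0.670000
  f(c_1) = f(0.670000) = 0.158291
  f(a) × f(c) < 0, new interval: [0.090000, 0.670000]
Iteration 2:
  c_2 = (0.090000 + 0.670000)/2 = 0.380000
  f(c_2) = f(0.380000) = -0.303861
  f(a) × f(c) ≥ 0, new interval: [0.380000, 0.670000]

After 2 iteration(s), the approximation is c_2 = 0.380000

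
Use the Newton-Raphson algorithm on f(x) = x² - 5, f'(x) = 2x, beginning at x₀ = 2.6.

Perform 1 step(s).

f(x) = x² - 5
f'(x) = 2x
x₀ = 2.6

Newton-Raphson formula: x_{n+1} = x_n - f(x_n)/f'(x_n)

Iteration 1:
  f(2.600000) = 1.760000
  f'(2.600000) = 5.200000
  x_1 = 2.600000 - 1.760000/5.200000 = 2.261538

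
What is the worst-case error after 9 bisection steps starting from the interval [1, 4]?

Bisection error bound: |error| ≤ (b-a)/2^n
|error| ≤ (4 - 1)/2^9 = 3/2^9
|error| ≤ 0.0058593750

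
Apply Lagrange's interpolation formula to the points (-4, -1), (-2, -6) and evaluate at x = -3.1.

Lagrange interpolation formula:
P(x) = Σ yᵢ × Lᵢ(x)
where Lᵢ(x) = Π_{j≠i} (x - xⱼ)/(xᵢ - xⱼ)

L_0(-3.1) = (-3.1 - (-2))/(-4 - (-2)) = 0.550000
L_1(-3.1) = (-3.1 - (-4))/(-2 - (-4)) = 0.450000

P(-3.1) = (-1)×L_0(-3.1) + (-6)×L_1(-3.1)
P(-3.1) = -3.250000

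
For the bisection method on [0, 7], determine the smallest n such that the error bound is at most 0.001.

We need (b-a)/2^n ≤ 0.001
(7 - 0)/2^n ≤ 0.001
7/2^n ≤ 0.001
2^n ≥ 7000
n ≥ log₂(7000) = 12.77
n ≥ 13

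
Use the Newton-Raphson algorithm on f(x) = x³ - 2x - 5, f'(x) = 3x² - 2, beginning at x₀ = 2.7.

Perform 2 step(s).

f(x) = x³ - 2x - 5
f'(x) = 3x² - 2
x₀ = 2.7

Newton-Raphson formula: x_{n+1} = x_n - f(x_n)/f'(x_n)

Iteration 1:
  f(2.700000) = 9.283000
  f'(2.700000) = 19.870000
  x_1 = 2.700000 - 9.283000/19.870000 = 2.232813
Iteration 2:
  f(2.232813) = 1.665964
  f'(2.232813) = 12.956366
  x_2 = 2.232813 - 1.665964/12.956366 = 2.104231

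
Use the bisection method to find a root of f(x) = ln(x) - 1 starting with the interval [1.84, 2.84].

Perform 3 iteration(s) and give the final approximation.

f(x) = ln(x) - 1
Initial interval: [1.84, 2.84]

Iteration 1:
  c_1 = (1.840000 + 2.840000)/2 = 2.340000
  f(c_1) = f(2.340000) = -0.149849
  f(a) × f(c) ≥ 0, new interval: [2.340000, 2.840000]
Iteration 2:
  c_2 = (2.340000 + 2.840000)/2 = 2.590000
  f(c_2) = f(2.590000) = -0.048342
  f(a) × f(c) ≥ 0, new interval: [2.590000, 2.840000]
Iteration 3:
  c_3 = (2.590000 + 2.840000)/2 = 2.715000
  f(c_3) = f(2.715000) = -0.001208
  f(a) × f(c) ≥ 0, new interval: [2.715000, 2.840000]

After 3 iteration(s), the approximation is c_3 = 2.715000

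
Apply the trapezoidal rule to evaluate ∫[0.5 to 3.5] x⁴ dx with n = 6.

f(x) = x⁴
a = 0.5, b = 3.5, n = 6
h = (b - a)/n = 0.500000

Trapezoidal rule: (h/2)[f(x₀) + 2f(x₁) + 2f(x₂) + ... + f(xₙ)]

x_0 = 0.5000, f(x_0) = 0.062500, coefficient = 1
x_1 = 1.0000, f(x_1) = 1.000000, coefficient = 2
x_2 = 1.5000, f(x_2) = 5.062500, coefficient = 2
x_3 = 2.0000, f(x_3) = 16.000000, coefficient = 2
x_4 = 2.5000, f(x_4) = 39.062500, coefficient = 2
x_5 = 3.0000, f(x_5) = 81.000000, coefficient = 2
x_6 = 3.5000, f(x_6) = 150.062500, coefficient = 1

I ≈ (0.500000/2) × 434.375000 = 108.593750
Exact value: 105.037500
Error: 3.556250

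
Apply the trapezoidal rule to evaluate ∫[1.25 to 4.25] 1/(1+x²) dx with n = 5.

f(x) = 1/(1+x²)
a = 1.25, b = 4.25, n = 5
h = (b - a)/n = 0.600000

Trapezoidal rule: (h/2)[f(x₀) + 2f(x₁) + 2f(x₂) + ... + f(xₙ)]

x_0 = 1.2500, f(x_0) = 0.390244, coefficient = 1
x_1 = 1.8500, f(x_1) = 0.226116, coefficient = 2
x_2 = 2.4500, f(x_2) = 0.142806, coefficient = 2
x_3 = 3.0500, f(x_3) = 0.097064, coefficient = 2
x_4 = 3.6500, f(x_4) = 0.069820, coefficient = 2
x_5 = 4.2500, f(x_5) = 0.052459, coefficient = 1

I ≈ (0.600000/2) × 1.514316 = 0.454295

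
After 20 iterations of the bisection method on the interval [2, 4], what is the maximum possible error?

Bisection error bound: |error| ≤ (b-a)/2^n
|error| ≤ (4 - 2)/2^20 = 2/2^20
|error| ≤ 0.0000019073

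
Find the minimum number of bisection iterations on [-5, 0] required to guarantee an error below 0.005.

We need (b-a)/2^n ≤ 0.005
(0 - (-5))/2^n ≤ 0.005
5/2^n ≤ 0.005
2^n ≥ 1000
n ≥ log₂(1000) = 9.97
n ≥ 10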